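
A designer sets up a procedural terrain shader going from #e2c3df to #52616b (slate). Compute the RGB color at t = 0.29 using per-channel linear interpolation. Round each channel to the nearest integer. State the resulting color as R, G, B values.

(184, 167, 189)

#e2c3df → (226, 195, 223); #52616b → (82, 97, 107).
R = 226 + 0.29 × (82 − 226) = 226 + 0.29 × -144 = 184.24 → 184
G = 195 + 0.29 × (97 − 195) = 195 + 0.29 × -98 = 166.58 → 167
B = 223 + 0.29 × (107 − 223) = 223 + 0.29 × -116 = 189.36 → 189
So the blended color is (184, 167, 189), about #b8a7bd.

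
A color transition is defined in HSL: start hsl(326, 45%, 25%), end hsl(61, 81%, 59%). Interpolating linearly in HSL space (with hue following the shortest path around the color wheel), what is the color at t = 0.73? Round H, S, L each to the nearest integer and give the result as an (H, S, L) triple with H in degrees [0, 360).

(35, 71, 50)

Hue: 61 − 326 = -265°, but |-265| > 180 so the shorter arc goes the other way: Δh = -265 + 360 = 95°.
H = 326 + 0.73 × (95) = 395.35 → 395 → 395 mod 360 = 35°
S = 45 + 0.73 × (81 − 45) = 71.28 → 71%
L = 25 + 0.73 × (59 − 25) = 49.82 → 50%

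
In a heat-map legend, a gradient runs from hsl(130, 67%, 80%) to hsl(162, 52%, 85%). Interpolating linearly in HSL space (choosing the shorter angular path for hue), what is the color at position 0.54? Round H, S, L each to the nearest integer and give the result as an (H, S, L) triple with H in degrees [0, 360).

(147, 59, 83)

Hue arc: Δh = 162 − 130 = 32° (|Δh| ≤ 180, already the shorter path).
H = 130 + 0.54 × (32) = 147.28 → 147°
S = 67 + 0.54 × (52 − 67) = 58.9 → 59%
L = 80 + 0.54 × (85 − 80) = 82.7 → 83%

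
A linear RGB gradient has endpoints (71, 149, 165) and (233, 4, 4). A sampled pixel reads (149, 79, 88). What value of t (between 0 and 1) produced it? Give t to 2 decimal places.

0.48

Invert the lerp on the R channel (largest span, 162): t = (149 − 71) / (233 − 71) = 78/162 = 0.48148.
Check on G: (79 − 149)/(4 − 149) = 0.4828 ✓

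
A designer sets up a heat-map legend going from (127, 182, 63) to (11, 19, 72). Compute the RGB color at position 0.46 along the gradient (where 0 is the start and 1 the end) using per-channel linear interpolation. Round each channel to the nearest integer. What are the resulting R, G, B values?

(74, 107, 67)

R = 127 + 0.46 × (11 − 127) = 127 + 0.46 × -116 = 73.64 → 74
G = 182 + 0.46 × (19 − 182) = 182 + 0.46 × -163 = 107.02 → 107
B = 63 + 0.46 × (72 − 63) = 63 + 0.46 × 9 = 67.14 → 67
So the blended color is (74, 107, 67), about #4a6b43.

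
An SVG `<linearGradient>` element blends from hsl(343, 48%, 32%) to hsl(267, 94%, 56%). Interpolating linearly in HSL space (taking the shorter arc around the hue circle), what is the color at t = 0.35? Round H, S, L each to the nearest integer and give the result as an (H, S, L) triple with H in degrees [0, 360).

(316, 64, 40)

Hue arc: Δh = 267 − 343 = -76° (|Δh| ≤ 180, already the shorter path).
H = 343 + 0.35 × (-76) = 316.4 → 316°
S = 48 + 0.35 × (94 − 48) = 64.1 → 64%
L = 32 + 0.35 × (56 − 32) = 40.4 → 40%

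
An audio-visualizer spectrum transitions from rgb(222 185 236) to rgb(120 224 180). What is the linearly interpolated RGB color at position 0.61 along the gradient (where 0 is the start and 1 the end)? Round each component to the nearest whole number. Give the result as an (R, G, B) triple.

R = 222 + 0.61 × (120 − 222) = 222 + 0.61 × -102 = 159.78 → 160
G = 185 + 0.61 × (224 − 185) = 185 + 0.61 × 39 = 208.79 → 209
B = 236 + 0.61 × (180 − 236) = 236 + 0.61 × -56 = 201.84 → 202
So the blended color is (160, 209, 202), about #a0d1ca.

(160, 209, 202)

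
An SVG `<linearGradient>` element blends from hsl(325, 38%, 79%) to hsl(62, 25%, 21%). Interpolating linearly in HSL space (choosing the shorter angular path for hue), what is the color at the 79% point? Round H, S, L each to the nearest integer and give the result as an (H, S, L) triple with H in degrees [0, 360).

(42, 28, 33)

Hue: 62 − 325 = -263°, but |-263| > 180 so the shorter arc goes the other way: Δh = -263 + 360 = 97°.
H = 325 + 0.79 × (97) = 401.63 → 402 → 402 mod 360 = 42°
S = 38 + 0.79 × (25 − 38) = 27.73 → 28%
L = 79 + 0.79 × (21 − 79) = 33.18 → 33%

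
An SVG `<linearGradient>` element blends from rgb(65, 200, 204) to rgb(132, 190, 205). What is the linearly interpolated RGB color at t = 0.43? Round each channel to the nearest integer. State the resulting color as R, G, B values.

(94, 196, 204)

R = 65 + 0.43 × (132 − 65) = 65 + 0.43 × 67 = 93.81 → 94
G = 200 + 0.43 × (190 − 200) = 200 + 0.43 × -10 = 195.7 → 196
B = 204 + 0.43 × (205 − 204) = 204 + 0.43 × 1 = 204.43 → 204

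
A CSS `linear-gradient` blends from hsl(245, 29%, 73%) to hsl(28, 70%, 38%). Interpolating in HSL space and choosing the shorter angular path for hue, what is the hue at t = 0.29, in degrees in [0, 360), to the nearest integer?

286

Hue: 28 − 245 = -217°, but |-217| > 180 so the shorter arc goes the other way: Δh = -217 + 360 = 143°.
H = 245 + 0.29 × (143) = 286.47 → 286°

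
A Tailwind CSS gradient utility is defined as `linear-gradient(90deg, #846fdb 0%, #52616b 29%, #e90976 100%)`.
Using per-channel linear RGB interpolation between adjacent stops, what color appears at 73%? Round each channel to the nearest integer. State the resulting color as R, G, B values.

73% lies between the 29% and 100% stops, so the local fraction is t = (73 − 29)/(100 − 29) = 44/71 ≈ 0.6197.
#52616b → (82, 97, 107); #e90976 → (233, 9, 118).
R = 82 + 0.6197 × (233 − 82) = 175.575 → 176
G = 97 + 0.6197 × (9 − 97) = 42.466 → 42
B = 107 + 0.6197 × (118 − 107) = 113.817 → 114

(176, 42, 114)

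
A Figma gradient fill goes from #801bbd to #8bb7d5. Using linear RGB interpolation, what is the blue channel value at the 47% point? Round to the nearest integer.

B₁ = 189 (from #801bbd), B₂ = 213 (from #8bb7d5).
B = 189 + 0.47 × (213 − 189) = 200.28 → 200

200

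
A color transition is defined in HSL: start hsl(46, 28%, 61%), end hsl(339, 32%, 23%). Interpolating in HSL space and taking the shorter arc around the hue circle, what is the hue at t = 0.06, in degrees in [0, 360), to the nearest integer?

Hue: 339 − 46 = 293°, but |293| > 180 so the shorter arc goes the other way: Δh = 293 − 360 = -67°.
H = 46 + 0.06 × (-67) = 41.98 → 42°

42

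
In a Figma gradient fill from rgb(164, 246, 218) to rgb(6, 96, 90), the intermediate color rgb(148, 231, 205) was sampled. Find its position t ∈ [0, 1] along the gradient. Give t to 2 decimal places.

Invert the lerp on the R channel (largest span, 158): t = (148 − 164) / (6 − 164) = -16/-158 = 0.10127.
Check on G: (231 − 246)/(96 − 246) = 0.1 ✓

0.10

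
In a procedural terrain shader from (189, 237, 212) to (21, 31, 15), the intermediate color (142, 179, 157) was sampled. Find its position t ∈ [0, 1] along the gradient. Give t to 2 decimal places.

0.28

Invert the lerp on the G channel (largest span, 206): t = (179 − 237) / (31 − 237) = -58/-206 = 0.28155.
Check on R: (142 − 189)/(21 − 189) = 0.2798 ✓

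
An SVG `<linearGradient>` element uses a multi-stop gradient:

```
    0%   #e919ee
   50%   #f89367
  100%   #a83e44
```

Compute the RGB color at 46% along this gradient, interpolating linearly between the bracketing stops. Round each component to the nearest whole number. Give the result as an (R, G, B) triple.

46% lies between the 0% and 50% stops, so the local fraction is t = (46 − 0)/(50 − 0) = 46/50 ≈ 0.92.
#e919ee → (233, 25, 238); #f89367 → (248, 147, 103).
R = 233 + 0.92 × (248 − 233) = 246.8 → 247
G = 25 + 0.92 × (147 − 25) = 137.24 → 137
B = 238 + 0.92 × (103 − 238) = 113.8 → 114

(247, 137, 114)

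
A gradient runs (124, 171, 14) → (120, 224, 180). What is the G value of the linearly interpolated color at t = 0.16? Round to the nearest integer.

179

G = 171 + 0.16 × (224 − 171) = 179.48 → 179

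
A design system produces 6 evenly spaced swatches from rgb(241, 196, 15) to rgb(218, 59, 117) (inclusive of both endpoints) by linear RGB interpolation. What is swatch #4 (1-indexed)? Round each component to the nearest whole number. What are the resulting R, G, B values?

With 6 swatches and endpoints inclusive, swatch 4 sits at t = (4 − 1)/(6 − 1) = 3/5 ≈ 0.6.
R = 241 + 0.6 × (218 − 241) = 227.2 → 227
G = 196 + 0.6 × (59 − 196) = 113.8 → 114
B = 15 + 0.6 × (117 − 15) = 76.2 → 76

(227, 114, 76)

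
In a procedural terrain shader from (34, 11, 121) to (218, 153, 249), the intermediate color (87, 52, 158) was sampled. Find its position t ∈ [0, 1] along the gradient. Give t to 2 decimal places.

0.29

Invert the lerp on the R channel (largest span, 184): t = (87 − 34) / (218 − 34) = 53/184 = 0.28804.
Check on G: (52 − 11)/(153 − 11) = 0.2887 ✓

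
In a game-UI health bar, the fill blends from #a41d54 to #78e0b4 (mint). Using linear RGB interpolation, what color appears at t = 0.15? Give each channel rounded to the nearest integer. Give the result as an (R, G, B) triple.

(157, 58, 98)

#a41d54 → (164, 29, 84); #78e0b4 → (120, 224, 180).
R = 164 + 0.15 × (120 − 164) = 164 + 0.15 × -44 = 157.4 → 157
G = 29 + 0.15 × (224 − 29) = 29 + 0.15 × 195 = 58.25 → 58
B = 84 + 0.15 × (180 − 84) = 84 + 0.15 × 96 = 98.4 → 98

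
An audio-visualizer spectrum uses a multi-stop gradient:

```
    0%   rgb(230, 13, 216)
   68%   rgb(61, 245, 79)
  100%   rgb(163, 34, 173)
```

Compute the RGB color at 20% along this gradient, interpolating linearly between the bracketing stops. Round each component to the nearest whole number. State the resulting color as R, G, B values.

20% lies between the 0% and 68% stops, so the local fraction is t = (20 − 0)/(68 − 0) = 20/68 ≈ 0.2941.
R = 230 + 0.2941 × (61 − 230) = 180.297 → 180
G = 13 + 0.2941 × (245 − 13) = 81.231 → 81
B = 216 + 0.2941 × (79 − 216) = 175.708 → 176

(180, 81, 176)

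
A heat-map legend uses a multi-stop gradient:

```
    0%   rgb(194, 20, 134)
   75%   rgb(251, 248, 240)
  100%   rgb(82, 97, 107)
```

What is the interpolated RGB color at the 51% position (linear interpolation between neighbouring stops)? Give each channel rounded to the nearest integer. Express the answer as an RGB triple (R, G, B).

(233, 175, 206)

51% lies between the 0% and 75% stops, so the local fraction is t = (51 − 0)/(75 − 0) = 51/75 ≈ 0.68.
R = 194 + 0.68 × (251 − 194) = 232.76 → 233
G = 20 + 0.68 × (248 − 20) = 175.04 → 175
B = 134 + 0.68 × (240 − 134) = 206.08 → 206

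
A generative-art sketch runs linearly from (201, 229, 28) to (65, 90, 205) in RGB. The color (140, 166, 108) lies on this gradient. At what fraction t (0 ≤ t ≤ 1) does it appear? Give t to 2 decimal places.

Invert the lerp on the B channel (largest span, 177): t = (108 − 28) / (205 − 28) = 80/177 = 0.45198.
Check on R: (140 − 201)/(65 − 201) = 0.4485 ✓

0.45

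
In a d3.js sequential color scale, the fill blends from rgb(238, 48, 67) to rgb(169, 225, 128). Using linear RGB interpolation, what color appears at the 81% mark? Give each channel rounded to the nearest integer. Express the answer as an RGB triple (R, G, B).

81% corresponds to t = 0.81.
R = 238 + 0.81 × (169 − 238) = 238 + 0.81 × -69 = 182.11 → 182
G = 48 + 0.81 × (225 − 48) = 48 + 0.81 × 177 = 191.37 → 191
B = 67 + 0.81 × (128 − 67) = 67 + 0.81 × 61 = 116.41 → 116

(182, 191, 116)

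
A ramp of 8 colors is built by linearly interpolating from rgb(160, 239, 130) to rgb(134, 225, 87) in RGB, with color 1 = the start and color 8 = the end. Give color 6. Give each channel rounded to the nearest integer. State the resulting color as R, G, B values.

(141, 229, 99)

With 8 swatches and endpoints inclusive, swatch 6 sits at t = (6 − 1)/(8 − 1) = 5/7 ≈ 0.7143.
R = 160 + 0.7143 × (134 − 160) = 141.428 → 141
G = 239 + 0.7143 × (225 − 239) = 229 → 229
B = 130 + 0.7143 × (87 − 130) = 99.285 → 99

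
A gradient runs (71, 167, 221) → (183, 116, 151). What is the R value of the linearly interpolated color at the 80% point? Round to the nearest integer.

161

R = 71 + 0.8 × (183 − 71) = 160.6 → 161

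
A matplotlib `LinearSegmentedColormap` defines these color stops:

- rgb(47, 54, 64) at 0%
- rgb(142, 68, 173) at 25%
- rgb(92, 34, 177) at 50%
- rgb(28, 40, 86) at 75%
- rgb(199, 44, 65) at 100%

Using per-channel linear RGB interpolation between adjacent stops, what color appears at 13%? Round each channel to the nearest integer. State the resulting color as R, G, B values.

13% lies between the 0% and 25% stops, so the local fraction is t = (13 − 0)/(25 − 0) = 13/25 ≈ 0.52.
R = 47 + 0.52 × (142 − 47) = 96.4 → 96
G = 54 + 0.52 × (68 − 54) = 61.28 → 61
B = 64 + 0.52 × (173 − 64) = 120.68 → 121

(96, 61, 121)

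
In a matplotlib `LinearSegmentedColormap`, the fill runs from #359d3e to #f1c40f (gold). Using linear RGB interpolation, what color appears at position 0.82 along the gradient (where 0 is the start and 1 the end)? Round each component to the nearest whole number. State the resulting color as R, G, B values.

(207, 189, 23)

#359d3e → (53, 157, 62); #f1c40f → (241, 196, 15).
R = 53 + 0.82 × (241 − 53) = 53 + 0.82 × 188 = 207.16 → 207
G = 157 + 0.82 × (196 − 157) = 157 + 0.82 × 39 = 188.98 → 189
B = 62 + 0.82 × (15 − 62) = 62 + 0.82 × -47 = 23.46 → 23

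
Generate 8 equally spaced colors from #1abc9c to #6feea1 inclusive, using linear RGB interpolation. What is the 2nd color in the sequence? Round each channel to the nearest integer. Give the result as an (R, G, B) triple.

(38, 195, 157)

With 8 swatches and endpoints inclusive, swatch 2 sits at t = (2 − 1)/(8 − 1) = 1/7 ≈ 0.1429.
#1abc9c → (26, 188, 156); #6feea1 → (111, 238, 161).
R = 26 + 0.1429 × (111 − 26) = 38.147 → 38
G = 188 + 0.1429 × (238 − 188) = 195.145 → 195
B = 156 + 0.1429 × (161 − 156) = 156.714 → 157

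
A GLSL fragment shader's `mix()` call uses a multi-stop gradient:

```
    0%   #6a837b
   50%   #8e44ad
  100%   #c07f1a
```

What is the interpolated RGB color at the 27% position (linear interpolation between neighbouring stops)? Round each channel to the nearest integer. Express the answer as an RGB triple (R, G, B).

(125, 97, 150)

27% lies between the 0% and 50% stops, so the local fraction is t = (27 − 0)/(50 − 0) = 27/50 ≈ 0.54.
#6a837b → (106, 131, 123); #8e44ad → (142, 68, 173).
R = 106 + 0.54 × (142 − 106) = 125.44 → 125
G = 131 + 0.54 × (68 − 131) = 96.98 → 97
B = 123 + 0.54 × (173 − 123) = 150 → 150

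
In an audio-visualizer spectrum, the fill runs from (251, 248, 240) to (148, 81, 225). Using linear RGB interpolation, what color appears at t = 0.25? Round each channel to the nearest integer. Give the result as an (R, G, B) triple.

R = 251 + 0.25 × (148 − 251) = 251 + 0.25 × -103 = 225.25 → 225
G = 248 + 0.25 × (81 − 248) = 248 + 0.25 × -167 = 206.25 → 206
B = 240 + 0.25 × (225 − 240) = 240 + 0.25 × -15 = 236.25 → 236

(225, 206, 236)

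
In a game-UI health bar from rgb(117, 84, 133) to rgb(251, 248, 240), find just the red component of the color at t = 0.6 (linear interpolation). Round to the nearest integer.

R = 117 + 0.6 × (251 − 117) = 197.4 → 197

197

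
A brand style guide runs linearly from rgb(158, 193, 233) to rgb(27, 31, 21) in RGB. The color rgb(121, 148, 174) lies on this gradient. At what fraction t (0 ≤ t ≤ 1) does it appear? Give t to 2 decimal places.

0.28

Invert the lerp on the B channel (largest span, 212): t = (174 − 233) / (21 − 233) = -59/-212 = 0.2783.
Check on R: (121 − 158)/(27 − 158) = 0.2824 ✓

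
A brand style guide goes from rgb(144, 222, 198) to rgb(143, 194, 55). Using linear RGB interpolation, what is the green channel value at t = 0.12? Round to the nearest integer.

G = 222 + 0.12 × (194 − 222) = 218.64 → 219

219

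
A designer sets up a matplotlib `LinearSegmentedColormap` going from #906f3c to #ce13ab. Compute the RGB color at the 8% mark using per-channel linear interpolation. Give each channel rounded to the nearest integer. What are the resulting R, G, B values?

(149, 104, 69)

#906f3c → (144, 111, 60); #ce13ab → (206, 19, 171).
8% corresponds to t = 0.08.
R = 144 + 0.08 × (206 − 144) = 144 + 0.08 × 62 = 148.96 → 149
G = 111 + 0.08 × (19 − 111) = 111 + 0.08 × -92 = 103.64 → 104
B = 60 + 0.08 × (171 − 60) = 60 + 0.08 × 111 = 68.88 → 69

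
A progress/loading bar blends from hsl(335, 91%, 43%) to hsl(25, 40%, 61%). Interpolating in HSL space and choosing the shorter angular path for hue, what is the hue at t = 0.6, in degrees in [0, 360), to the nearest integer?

5

Hue: 25 − 335 = -310°, but |-310| > 180 so the shorter arc goes the other way: Δh = -310 + 360 = 50°.
H = 335 + 0.6 × (50) = 365 → 365 → 365 mod 360 = 5°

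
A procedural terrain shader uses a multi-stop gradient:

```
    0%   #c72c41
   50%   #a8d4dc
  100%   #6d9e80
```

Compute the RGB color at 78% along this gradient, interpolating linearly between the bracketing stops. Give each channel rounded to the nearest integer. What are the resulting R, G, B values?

(135, 182, 168)

78% lies between the 50% and 100% stops, so the local fraction is t = (78 − 50)/(100 − 50) = 28/50 ≈ 0.56.
#a8d4dc → (168, 212, 220); #6d9e80 → (109, 158, 128).
R = 168 + 0.56 × (109 − 168) = 134.96 → 135
G = 212 + 0.56 × (158 − 212) = 181.76 → 182
B = 220 + 0.56 × (128 − 220) = 168.48 → 168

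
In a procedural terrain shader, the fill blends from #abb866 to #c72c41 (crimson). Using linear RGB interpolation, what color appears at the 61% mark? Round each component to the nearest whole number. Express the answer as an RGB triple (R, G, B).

#abb866 → (171, 184, 102); #c72c41 → (199, 44, 65).
61% corresponds to t = 0.61.
R = 171 + 0.61 × (199 − 171) = 171 + 0.61 × 28 = 188.08 → 188
G = 184 + 0.61 × (44 − 184) = 184 + 0.61 × -140 = 98.6 → 99
B = 102 + 0.61 × (65 − 102) = 102 + 0.61 × -37 = 79.43 → 79
So the blended color is (188, 99, 79), about #bc634f.

(188, 99, 79)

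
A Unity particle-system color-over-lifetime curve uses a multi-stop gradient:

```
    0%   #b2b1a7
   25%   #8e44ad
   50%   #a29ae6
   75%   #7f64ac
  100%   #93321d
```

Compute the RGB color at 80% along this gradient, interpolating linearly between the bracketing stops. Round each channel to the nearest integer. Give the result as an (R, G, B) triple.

80% lies between the 75% and 100% stops, so the local fraction is t = (80 − 75)/(100 − 75) = 5/25 ≈ 0.2.
#7f64ac → (127, 100, 172); #93321d → (147, 50, 29).
R = 127 + 0.2 × (147 − 127) = 131 → 131
G = 100 + 0.2 × (50 − 100) = 90 → 90
B = 172 + 0.2 × (29 − 172) = 143.4 → 143

(131, 90, 143)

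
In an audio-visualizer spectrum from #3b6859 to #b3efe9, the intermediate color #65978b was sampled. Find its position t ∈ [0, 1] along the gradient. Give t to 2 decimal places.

Invert the lerp on the B channel (largest span, 144): t = (139 − 89) / (233 − 89) = 50/144 = 0.34722.
Check on R: (101 − 59)/(179 − 59) = 0.35 ✓

0.35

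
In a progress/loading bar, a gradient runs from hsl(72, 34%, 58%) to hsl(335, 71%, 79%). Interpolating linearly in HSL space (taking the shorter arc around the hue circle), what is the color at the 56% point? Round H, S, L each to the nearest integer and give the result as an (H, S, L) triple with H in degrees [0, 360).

Hue: 335 − 72 = 263°, but |263| > 180 so the shorter arc goes the other way: Δh = 263 − 360 = -97°.
H = 72 + 0.56 × (-97) = 17.68 → 18°
S = 34 + 0.56 × (71 − 34) = 54.72 → 55%
L = 58 + 0.56 × (79 − 58) = 69.76 → 70%

(18, 55, 70)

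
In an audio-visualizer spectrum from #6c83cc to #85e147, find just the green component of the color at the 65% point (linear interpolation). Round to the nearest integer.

192

G₁ = 131 (from #6c83cc), G₂ = 225 (from #85e147).
G = 131 + 0.65 × (225 − 131) = 192.1 → 192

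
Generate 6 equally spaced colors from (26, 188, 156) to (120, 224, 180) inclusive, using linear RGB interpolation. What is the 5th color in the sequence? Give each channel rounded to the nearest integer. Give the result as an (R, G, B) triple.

With 6 swatches and endpoints inclusive, swatch 5 sits at t = (5 − 1)/(6 − 1) = 4/5 ≈ 0.8.
R = 26 + 0.8 × (120 − 26) = 101.2 → 101
G = 188 + 0.8 × (224 − 188) = 216.8 → 217
B = 156 + 0.8 × (180 − 156) = 175.2 → 175

(101, 217, 175)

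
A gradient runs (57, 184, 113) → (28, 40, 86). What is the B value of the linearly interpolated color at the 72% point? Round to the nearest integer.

B = 113 + 0.72 × (86 − 113) = 93.56 → 94

94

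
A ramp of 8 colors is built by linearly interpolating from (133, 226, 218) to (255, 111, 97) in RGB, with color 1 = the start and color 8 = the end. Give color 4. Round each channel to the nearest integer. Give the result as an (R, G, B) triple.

With 8 swatches and endpoints inclusive, swatch 4 sits at t = (4 − 1)/(8 − 1) = 3/7 ≈ 0.4286.
R = 133 + 0.4286 × (255 − 133) = 185.289 → 185
G = 226 + 0.4286 × (111 − 226) = 176.711 → 177
B = 218 + 0.4286 × (97 − 218) = 166.139 → 166

(185, 177, 166)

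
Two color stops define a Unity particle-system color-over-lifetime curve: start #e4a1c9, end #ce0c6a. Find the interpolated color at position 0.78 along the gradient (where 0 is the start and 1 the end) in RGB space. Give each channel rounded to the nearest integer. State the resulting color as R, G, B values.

#e4a1c9 → (228, 161, 201); #ce0c6a → (206, 12, 106).
R = 228 + 0.78 × (206 − 228) = 228 + 0.78 × -22 = 210.84 → 211
G = 161 + 0.78 × (12 − 161) = 161 + 0.78 × -149 = 44.78 → 45
B = 201 + 0.78 × (106 − 201) = 201 + 0.78 × -95 = 126.9 → 127

(211, 45, 127)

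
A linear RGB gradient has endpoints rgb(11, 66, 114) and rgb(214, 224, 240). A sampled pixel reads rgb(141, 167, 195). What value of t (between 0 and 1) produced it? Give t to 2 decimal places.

Invert the lerp on the R channel (largest span, 203): t = (141 − 11) / (214 − 11) = 130/203 = 0.64039.
Check on G: (167 − 66)/(224 − 66) = 0.6392 ✓

0.64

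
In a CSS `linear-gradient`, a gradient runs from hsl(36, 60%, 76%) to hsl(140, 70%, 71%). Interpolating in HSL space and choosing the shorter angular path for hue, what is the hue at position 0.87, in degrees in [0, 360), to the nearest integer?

Hue arc: Δh = 140 − 36 = 104° (|Δh| ≤ 180, already the shorter path).
H = 36 + 0.87 × (104) = 126.48 → 126°

126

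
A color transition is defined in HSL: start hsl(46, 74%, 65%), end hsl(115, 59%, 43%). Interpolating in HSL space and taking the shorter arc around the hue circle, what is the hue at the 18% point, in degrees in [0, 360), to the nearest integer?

58

Hue arc: Δh = 115 − 46 = 69° (|Δh| ≤ 180, already the shorter path).
H = 46 + 0.18 × (69) = 58.42 → 58°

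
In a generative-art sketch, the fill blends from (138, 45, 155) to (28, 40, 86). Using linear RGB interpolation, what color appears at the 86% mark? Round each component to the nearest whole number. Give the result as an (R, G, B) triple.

(43, 41, 96)

86% corresponds to t = 0.86.
R = 138 + 0.86 × (28 − 138) = 138 + 0.86 × -110 = 43.4 → 43
G = 45 + 0.86 × (40 − 45) = 45 + 0.86 × -5 = 40.7 → 41
B = 155 + 0.86 × (86 − 155) = 155 + 0.86 × -69 = 95.66 → 96
So the blended color is (43, 41, 96), about #2b2960.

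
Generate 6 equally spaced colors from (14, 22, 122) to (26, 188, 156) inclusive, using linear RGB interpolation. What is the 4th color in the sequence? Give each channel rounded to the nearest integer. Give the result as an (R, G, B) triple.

With 6 swatches and endpoints inclusive, swatch 4 sits at t = (4 − 1)/(6 − 1) = 3/5 ≈ 0.6.
R = 14 + 0.6 × (26 − 14) = 21.2 → 21
G = 22 + 0.6 × (188 − 22) = 121.6 → 122
B = 122 + 0.6 × (156 − 122) = 142.4 → 142

(21, 122, 142)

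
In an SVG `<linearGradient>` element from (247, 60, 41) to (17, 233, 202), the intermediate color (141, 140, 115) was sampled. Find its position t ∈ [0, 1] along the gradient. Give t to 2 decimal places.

Invert the lerp on the R channel (largest span, 230): t = (141 − 247) / (17 − 247) = -106/-230 = 0.46087.
Check on G: (140 − 60)/(233 − 60) = 0.4624 ✓

0.46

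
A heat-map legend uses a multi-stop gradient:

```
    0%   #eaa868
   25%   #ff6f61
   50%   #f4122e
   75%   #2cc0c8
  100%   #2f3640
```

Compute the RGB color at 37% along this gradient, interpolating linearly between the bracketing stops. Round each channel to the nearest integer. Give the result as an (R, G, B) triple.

(250, 66, 73)

37% lies between the 25% and 50% stops, so the local fraction is t = (37 − 25)/(50 − 25) = 12/25 ≈ 0.48.
#ff6f61 → (255, 111, 97); #f4122e → (244, 18, 46).
R = 255 + 0.48 × (244 − 255) = 249.72 → 250
G = 111 + 0.48 × (18 − 111) = 66.36 → 66
B = 97 + 0.48 × (46 − 97) = 72.52 → 73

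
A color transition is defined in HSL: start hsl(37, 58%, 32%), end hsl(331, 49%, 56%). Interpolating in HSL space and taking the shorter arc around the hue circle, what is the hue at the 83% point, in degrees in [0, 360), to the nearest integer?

Hue: 331 − 37 = 294°, but |294| > 180 so the shorter arc goes the other way: Δh = 294 − 360 = -66°.
H = 37 + 0.83 × (-66) = -17.78 → -18 → -18 mod 360 = 342°

342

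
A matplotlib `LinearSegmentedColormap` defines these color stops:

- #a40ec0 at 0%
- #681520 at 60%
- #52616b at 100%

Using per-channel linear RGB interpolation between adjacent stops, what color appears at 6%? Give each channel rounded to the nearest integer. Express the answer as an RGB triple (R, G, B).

6% lies between the 0% and 60% stops, so the local fraction is t = (6 − 0)/(60 − 0) = 6/60 ≈ 0.1.
#a40ec0 → (164, 14, 192); #681520 → (104, 21, 32).
R = 164 + 0.1 × (104 − 164) = 158 → 158
G = 14 + 0.1 × (21 − 14) = 14.7 → 15
B = 192 + 0.1 × (32 − 192) = 176 → 176

(158, 15, 176)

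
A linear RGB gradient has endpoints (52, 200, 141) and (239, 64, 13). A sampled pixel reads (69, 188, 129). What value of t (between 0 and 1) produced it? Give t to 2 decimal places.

0.09

Invert the lerp on the R channel (largest span, 187): t = (69 − 52) / (239 − 52) = 17/187 = 0.090909.
Check on G: (188 − 200)/(64 − 200) = 0.08824 ✓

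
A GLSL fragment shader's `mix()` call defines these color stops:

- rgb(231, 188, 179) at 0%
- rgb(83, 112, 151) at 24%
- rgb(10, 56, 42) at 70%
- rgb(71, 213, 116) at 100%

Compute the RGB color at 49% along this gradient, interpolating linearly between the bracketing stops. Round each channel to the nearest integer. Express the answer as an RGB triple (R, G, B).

49% lies between the 24% and 70% stops, so the local fraction is t = (49 − 24)/(70 − 24) = 25/46 ≈ 0.5435.
R = 83 + 0.5435 × (10 − 83) = 43.325 → 43
G = 112 + 0.5435 × (56 − 112) = 81.564 → 82
B = 151 + 0.5435 × (42 − 151) = 91.758 → 92

(43, 82, 92)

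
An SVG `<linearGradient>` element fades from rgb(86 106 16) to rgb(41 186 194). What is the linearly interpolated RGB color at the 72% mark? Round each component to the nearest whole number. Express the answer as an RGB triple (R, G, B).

(54, 164, 144)

72% corresponds to t = 0.72.
R = 86 + 0.72 × (41 − 86) = 86 + 0.72 × -45 = 53.6 → 54
G = 106 + 0.72 × (186 − 106) = 106 + 0.72 × 80 = 163.6 → 164
B = 16 + 0.72 × (194 − 16) = 16 + 0.72 × 178 = 144.16 → 144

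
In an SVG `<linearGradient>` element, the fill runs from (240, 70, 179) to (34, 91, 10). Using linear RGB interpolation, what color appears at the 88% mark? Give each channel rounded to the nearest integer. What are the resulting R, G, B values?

88% corresponds to t = 0.88.
R = 240 + 0.88 × (34 − 240) = 240 + 0.88 × -206 = 58.72 → 59
G = 70 + 0.88 × (91 − 70) = 70 + 0.88 × 21 = 88.48 → 88
B = 179 + 0.88 × (10 − 179) = 179 + 0.88 × -169 = 30.28 → 30
So the blended color is (59, 88, 30), about #3b581e.

(59, 88, 30)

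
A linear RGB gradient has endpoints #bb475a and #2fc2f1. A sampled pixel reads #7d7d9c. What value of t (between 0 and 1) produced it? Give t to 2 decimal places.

Invert the lerp on the B channel (largest span, 151): t = (156 − 90) / (241 − 90) = 66/151 = 0.43709.
Check on R: (125 − 187)/(47 − 187) = 0.4429 ✓

0.44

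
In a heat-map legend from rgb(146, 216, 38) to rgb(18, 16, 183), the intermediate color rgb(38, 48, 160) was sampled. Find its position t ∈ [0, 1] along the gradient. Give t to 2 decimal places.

Invert the lerp on the G channel (largest span, 200): t = (48 − 216) / (16 − 216) = -168/-200 = 0.84.
Check on R: (38 − 146)/(18 − 146) = 0.8438 ✓

0.84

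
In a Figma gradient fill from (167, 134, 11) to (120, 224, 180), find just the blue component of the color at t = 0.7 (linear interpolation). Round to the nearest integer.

129

B = 11 + 0.7 × (180 − 11) = 129.3 → 129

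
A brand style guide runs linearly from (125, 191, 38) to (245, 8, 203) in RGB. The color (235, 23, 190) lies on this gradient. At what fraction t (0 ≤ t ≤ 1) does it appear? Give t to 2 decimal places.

0.92

Invert the lerp on the G channel (largest span, 183): t = (23 − 191) / (8 − 191) = -168/-183 = 0.91803.
Check on R: (235 − 125)/(245 − 125) = 0.9167 ✓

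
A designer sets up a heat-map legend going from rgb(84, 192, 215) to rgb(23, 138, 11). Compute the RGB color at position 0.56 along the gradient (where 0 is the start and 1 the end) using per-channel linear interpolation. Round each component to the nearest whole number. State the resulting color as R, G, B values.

R = 84 + 0.56 × (23 − 84) = 84 + 0.56 × -61 = 49.84 → 50
G = 192 + 0.56 × (138 − 192) = 192 + 0.56 × -54 = 161.76 → 162
B = 215 + 0.56 × (11 − 215) = 215 + 0.56 × -204 = 100.76 → 101
So the blended color is (50, 162, 101), about #32a265.

(50, 162, 101)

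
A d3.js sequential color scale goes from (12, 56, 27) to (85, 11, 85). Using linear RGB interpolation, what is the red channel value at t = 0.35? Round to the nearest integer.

38

R = 12 + 0.35 × (85 − 12) = 37.55 → 38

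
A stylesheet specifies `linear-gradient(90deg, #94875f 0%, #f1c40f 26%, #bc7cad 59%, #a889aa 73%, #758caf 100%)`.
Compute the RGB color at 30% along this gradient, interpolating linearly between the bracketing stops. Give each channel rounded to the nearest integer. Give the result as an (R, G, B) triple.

(235, 187, 34)

30% lies between the 26% and 59% stops, so the local fraction is t = (30 − 26)/(59 − 26) = 4/33 ≈ 0.1212.
#f1c40f → (241, 196, 15); #bc7cad → (188, 124, 173).
R = 241 + 0.1212 × (188 − 241) = 234.576 → 235
G = 196 + 0.1212 × (124 − 196) = 187.274 → 187
B = 15 + 0.1212 × (173 − 15) = 34.15 → 34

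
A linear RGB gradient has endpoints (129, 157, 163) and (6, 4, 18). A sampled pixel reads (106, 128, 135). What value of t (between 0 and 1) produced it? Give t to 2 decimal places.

0.19

Invert the lerp on the G channel (largest span, 153): t = (128 − 157) / (4 − 157) = -29/-153 = 0.18954.
Check on R: (106 − 129)/(6 − 129) = 0.187 ✓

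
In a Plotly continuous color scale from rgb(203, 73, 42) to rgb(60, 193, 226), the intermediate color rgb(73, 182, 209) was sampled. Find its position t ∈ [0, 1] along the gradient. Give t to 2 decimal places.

0.91

Invert the lerp on the B channel (largest span, 184): t = (209 − 42) / (226 − 42) = 167/184 = 0.90761.
Check on R: (73 − 203)/(60 − 203) = 0.9091 ✓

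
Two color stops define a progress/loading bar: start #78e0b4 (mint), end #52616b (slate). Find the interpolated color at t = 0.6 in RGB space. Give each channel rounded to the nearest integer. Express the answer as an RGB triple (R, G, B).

#78e0b4 → (120, 224, 180); #52616b → (82, 97, 107).
R = 120 + 0.6 × (82 − 120) = 120 + 0.6 × -38 = 97.2 → 97
G = 224 + 0.6 × (97 − 224) = 224 + 0.6 × -127 = 147.8 → 148
B = 180 + 0.6 × (107 − 180) = 180 + 0.6 × -73 = 136.2 → 136

(97, 148, 136)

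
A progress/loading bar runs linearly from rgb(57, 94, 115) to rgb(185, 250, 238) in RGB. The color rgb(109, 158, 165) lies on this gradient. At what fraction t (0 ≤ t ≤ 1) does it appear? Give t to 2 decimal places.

0.41

Invert the lerp on the G channel (largest span, 156): t = (158 − 94) / (250 − 94) = 64/156 = 0.41026.
Check on R: (109 − 57)/(185 − 57) = 0.4062 ✓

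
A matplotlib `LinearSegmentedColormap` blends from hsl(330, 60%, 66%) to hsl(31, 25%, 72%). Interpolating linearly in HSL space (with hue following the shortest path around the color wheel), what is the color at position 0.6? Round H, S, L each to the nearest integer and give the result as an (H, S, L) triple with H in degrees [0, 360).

(7, 39, 70)

Hue: 31 − 330 = -299°, but |-299| > 180 so the shorter arc goes the other way: Δh = -299 + 360 = 61°.
H = 330 + 0.6 × (61) = 366.6 → 367 → 367 mod 360 = 7°
S = 60 + 0.6 × (25 − 60) = 39 → 39%
L = 66 + 0.6 × (72 − 66) = 69.6 → 70%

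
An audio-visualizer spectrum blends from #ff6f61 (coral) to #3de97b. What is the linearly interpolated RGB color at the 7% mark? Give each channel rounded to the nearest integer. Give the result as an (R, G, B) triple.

(241, 120, 99)

#ff6f61 → (255, 111, 97); #3de97b → (61, 233, 123).
7% corresponds to t = 0.07.
R = 255 + 0.07 × (61 − 255) = 255 + 0.07 × -194 = 241.42 → 241
G = 111 + 0.07 × (233 − 111) = 111 + 0.07 × 122 = 119.54 → 120
B = 97 + 0.07 × (123 − 97) = 97 + 0.07 × 26 = 98.82 → 99
So the blended color is (241, 120, 99), about #f17863.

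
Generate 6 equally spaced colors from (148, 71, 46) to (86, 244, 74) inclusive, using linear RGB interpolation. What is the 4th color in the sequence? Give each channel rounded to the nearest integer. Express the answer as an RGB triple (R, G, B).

With 6 swatches and endpoints inclusive, swatch 4 sits at t = (4 − 1)/(6 − 1) = 3/5 ≈ 0.6.
R = 148 + 0.6 × (86 − 148) = 110.8 → 111
G = 71 + 0.6 × (244 − 71) = 174.8 → 175
B = 46 + 0.6 × (74 − 46) = 62.8 → 63

(111, 175, 63)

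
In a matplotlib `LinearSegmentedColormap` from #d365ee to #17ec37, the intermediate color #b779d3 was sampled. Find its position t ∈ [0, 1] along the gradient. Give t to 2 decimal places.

Invert the lerp on the R channel (largest span, 188): t = (183 − 211) / (23 − 211) = -28/-188 = 0.14894.
Check on G: (121 − 101)/(236 − 101) = 0.1481 ✓

0.15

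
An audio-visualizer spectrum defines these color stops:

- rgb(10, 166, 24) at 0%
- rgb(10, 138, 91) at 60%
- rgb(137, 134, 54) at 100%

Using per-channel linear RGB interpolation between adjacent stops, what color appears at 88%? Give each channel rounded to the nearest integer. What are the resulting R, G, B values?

(99, 135, 65)

88% lies between the 60% and 100% stops, so the local fraction is t = (88 − 60)/(100 − 60) = 28/40 ≈ 0.7.
R = 10 + 0.7 × (137 − 10) = 98.9 → 99
G = 138 + 0.7 × (134 − 138) = 135.2 → 135
B = 91 + 0.7 × (54 − 91) = 65.1 → 65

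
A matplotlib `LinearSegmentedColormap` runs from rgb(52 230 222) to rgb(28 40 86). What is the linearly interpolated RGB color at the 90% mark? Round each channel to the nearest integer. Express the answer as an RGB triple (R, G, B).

90% corresponds to t = 0.9.
R = 52 + 0.9 × (28 − 52) = 52 + 0.9 × -24 = 30.4 → 30
G = 230 + 0.9 × (40 − 230) = 230 + 0.9 × -190 = 59 → 59
B = 222 + 0.9 × (86 − 222) = 222 + 0.9 × -136 = 99.6 → 100

(30, 59, 100)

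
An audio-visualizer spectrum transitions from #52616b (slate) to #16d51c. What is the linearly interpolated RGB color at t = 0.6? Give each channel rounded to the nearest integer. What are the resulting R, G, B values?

(46, 167, 60)

#52616b → (82, 97, 107); #16d51c → (22, 213, 28).
R = 82 + 0.6 × (22 − 82) = 82 + 0.6 × -60 = 46 → 46
G = 97 + 0.6 × (213 − 97) = 97 + 0.6 × 116 = 166.6 → 167
B = 107 + 0.6 × (28 − 107) = 107 + 0.6 × -79 = 59.6 → 60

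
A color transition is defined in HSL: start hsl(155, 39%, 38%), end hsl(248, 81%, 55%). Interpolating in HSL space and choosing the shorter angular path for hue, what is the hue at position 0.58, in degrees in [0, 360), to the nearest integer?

209

Hue arc: Δh = 248 − 155 = 93° (|Δh| ≤ 180, already the shorter path).
H = 155 + 0.58 × (93) = 208.94 → 209°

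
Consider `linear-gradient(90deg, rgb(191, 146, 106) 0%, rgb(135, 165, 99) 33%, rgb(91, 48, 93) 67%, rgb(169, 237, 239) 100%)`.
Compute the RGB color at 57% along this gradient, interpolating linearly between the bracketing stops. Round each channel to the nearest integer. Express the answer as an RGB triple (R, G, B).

57% lies between the 33% and 67% stops, so the local fraction is t = (57 − 33)/(67 − 33) = 24/34 ≈ 0.7059.
R = 135 + 0.7059 × (91 − 135) = 103.94 → 104
G = 165 + 0.7059 × (48 − 165) = 82.41 → 82
B = 99 + 0.7059 × (93 − 99) = 94.765 → 95

(104, 82, 95)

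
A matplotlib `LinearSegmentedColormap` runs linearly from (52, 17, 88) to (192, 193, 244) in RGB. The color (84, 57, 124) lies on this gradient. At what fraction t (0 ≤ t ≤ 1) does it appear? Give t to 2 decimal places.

0.23

Invert the lerp on the G channel (largest span, 176): t = (57 − 17) / (193 − 17) = 40/176 = 0.22727.
Check on R: (84 − 52)/(192 − 52) = 0.2286 ✓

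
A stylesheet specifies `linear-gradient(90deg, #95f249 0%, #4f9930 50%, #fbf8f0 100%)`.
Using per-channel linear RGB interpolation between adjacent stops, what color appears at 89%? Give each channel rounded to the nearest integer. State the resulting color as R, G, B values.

(213, 227, 198)

89% lies between the 50% and 100% stops, so the local fraction is t = (89 − 50)/(100 − 50) = 39/50 ≈ 0.78.
#4f9930 → (79, 153, 48); #fbf8f0 → (251, 248, 240).
R = 79 + 0.78 × (251 − 79) = 213.16 → 213
G = 153 + 0.78 × (248 − 153) = 227.1 → 227
B = 48 + 0.78 × (240 − 48) = 197.76 → 198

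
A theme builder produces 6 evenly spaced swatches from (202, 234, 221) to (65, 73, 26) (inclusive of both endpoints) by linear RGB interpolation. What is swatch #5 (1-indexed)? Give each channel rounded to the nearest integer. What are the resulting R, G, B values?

With 6 swatches and endpoints inclusive, swatch 5 sits at t = (5 − 1)/(6 − 1) = 4/5 ≈ 0.8.
R = 202 + 0.8 × (65 − 202) = 92.4 → 92
G = 234 + 0.8 × (73 − 234) = 105.2 → 105
B = 221 + 0.8 × (26 − 221) = 65 → 65

(92, 105, 65)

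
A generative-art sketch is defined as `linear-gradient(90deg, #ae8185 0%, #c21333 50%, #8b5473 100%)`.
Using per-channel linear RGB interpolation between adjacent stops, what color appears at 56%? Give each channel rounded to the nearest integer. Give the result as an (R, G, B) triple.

(187, 27, 59)

56% lies between the 50% and 100% stops, so the local fraction is t = (56 − 50)/(100 − 50) = 6/50 ≈ 0.12.
#c21333 → (194, 19, 51); #8b5473 → (139, 84, 115).
R = 194 + 0.12 × (139 − 194) = 187.4 → 187
G = 19 + 0.12 × (84 − 19) = 26.8 → 27
B = 51 + 0.12 × (115 − 51) = 58.68 → 59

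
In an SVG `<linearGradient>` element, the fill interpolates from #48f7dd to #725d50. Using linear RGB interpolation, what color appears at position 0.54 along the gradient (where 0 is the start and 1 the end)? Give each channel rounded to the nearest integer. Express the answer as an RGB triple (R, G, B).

(95, 164, 145)

#48f7dd → (72, 247, 221); #725d50 → (114, 93, 80).
R = 72 + 0.54 × (114 − 72) = 72 + 0.54 × 42 = 94.68 → 95
G = 247 + 0.54 × (93 − 247) = 247 + 0.54 × -154 = 163.84 → 164
B = 221 + 0.54 × (80 − 221) = 221 + 0.54 × -141 = 144.86 → 145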